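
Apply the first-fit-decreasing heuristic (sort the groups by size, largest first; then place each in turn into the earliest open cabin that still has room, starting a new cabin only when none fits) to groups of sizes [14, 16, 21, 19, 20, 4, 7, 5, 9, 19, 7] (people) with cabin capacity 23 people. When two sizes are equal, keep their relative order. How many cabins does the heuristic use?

7

Sorted descending: 21, 20, 19, 19, 16, 14, 9, 7, 7, 5, 4.
  21 → cabin 1 (new)  [load 21/23]
  20 → cabin 2 (new)  [load 20/23]
  19 → cabin 3 (new)  [load 19/23]
  19 → cabin 4 (new)  [load 19/23]
  16 → cabin 5 (new)  [load 16/23]
  14 → cabin 6 (new)  [load 14/23]
  9 → cabin 6  [load 23/23]
  7 → cabin 5  [load 23/23]
  7 → cabin 7 (new)  [load 7/23]
  5 → cabin 7  [load 12/23]
  4 → cabin 3  [load 23/23]
7 cabins opened.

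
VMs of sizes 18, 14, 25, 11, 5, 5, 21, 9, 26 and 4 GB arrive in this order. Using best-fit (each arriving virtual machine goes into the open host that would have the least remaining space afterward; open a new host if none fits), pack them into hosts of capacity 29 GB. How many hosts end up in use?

  18 → host 1 (new)  [load 18/29]
  14 → host 2 (new)  [load 14/29]
  25 → host 3 (new)  [load 25/29]
  11 → host 1  [load 29/29]
  5 → host 2  [load 19/29]
  5 → host 2  [load 24/29]
  21 → host 4 (new)  [load 21/29]
  9 → host 5 (new)  [load 9/29]
  26 → host 6 (new)  [load 26/29]
  4 → host 3  [load 29/29]
6 hosts opened.

6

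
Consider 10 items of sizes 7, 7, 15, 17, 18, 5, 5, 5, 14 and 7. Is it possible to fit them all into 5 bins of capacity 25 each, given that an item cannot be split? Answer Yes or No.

Yes

A valid assignment using 5 bins:
  bin 1: 18 + 7 = 25
  bin 2: 17 + 7 = 24
  bin 3: 15 + 7 = 22
  bin 4: 14 + 5 + 5 = 24
  bin 5: 5 = 5
Every load is within 25, so 5 bins suffice.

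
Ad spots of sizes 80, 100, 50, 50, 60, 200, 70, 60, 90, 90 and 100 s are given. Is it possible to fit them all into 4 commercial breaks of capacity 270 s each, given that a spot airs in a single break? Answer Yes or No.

Yes

A valid assignment using 4 commercial breaks:
  break 1: 200 + 70 = 270
  break 2: 100 + 100 + 60 = 260
  break 3: 90 + 90 + 80 = 260
  break 4: 60 + 50 + 50 = 160
Every load is within 270 s, so 4 commercial breaks suffice.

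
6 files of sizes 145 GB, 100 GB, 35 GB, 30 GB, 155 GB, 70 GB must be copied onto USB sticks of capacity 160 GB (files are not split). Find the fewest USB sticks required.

4

Total = 155 + 145 + 100 + 70 + 35 + 30 = 535 GB.
Lower bound: ⌈535/160⌉ = 4 USB sticks.
A packing using 4 USB sticks:
  USB stick 1: 155 = 155
  USB stick 2: 145 = 145
  USB stick 3: 100 + 35 = 135
  USB stick 4: 70 + 30 = 100
This matches the lower bound, so 4 is optimal.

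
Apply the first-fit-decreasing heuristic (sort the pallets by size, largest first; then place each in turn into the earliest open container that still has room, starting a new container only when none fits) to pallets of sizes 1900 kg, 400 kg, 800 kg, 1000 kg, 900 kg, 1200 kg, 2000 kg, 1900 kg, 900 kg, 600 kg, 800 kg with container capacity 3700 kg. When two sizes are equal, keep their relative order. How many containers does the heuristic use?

Sorted descending: 2000, 1900, 1900, 1200, 1000, 900, 900, 800, 800, 600, 400.
  2000 → container 1 (new)  [load 2000/3700]
  1900 → container 2 (new)  [load 1900/3700]
  1900 → container 3 (new)  [load 1900/3700]
  1200 → container 1  [load 3200/3700]
  1000 → container 2  [load 2900/3700]
  900 → container 3  [load 2800/3700]
  900 → container 3  [load 3700/3700]
  800 → container 2  [load 3700/3700]
  800 → container 4 (new)  [load 800/3700]
  600 → container 4  [load 1400/3700]
  400 → container 1  [load 3600/3700]
4 containers opened.

4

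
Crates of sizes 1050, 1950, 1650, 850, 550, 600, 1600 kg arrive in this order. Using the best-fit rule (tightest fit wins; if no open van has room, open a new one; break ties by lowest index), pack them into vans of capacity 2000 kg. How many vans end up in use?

5

  1050 → van 1 (new)  [load 1050/2000]
  1950 → van 2 (new)  [load 1950/2000]
  1650 → van 3 (new)  [load 1650/2000]
  850 → van 1  [load 1900/2000]
  550 → van 4 (new)  [load 550/2000]
  600 → van 4  [load 1150/2000]
  1600 → van 5 (new)  [load 1600/2000]
5 vans opened.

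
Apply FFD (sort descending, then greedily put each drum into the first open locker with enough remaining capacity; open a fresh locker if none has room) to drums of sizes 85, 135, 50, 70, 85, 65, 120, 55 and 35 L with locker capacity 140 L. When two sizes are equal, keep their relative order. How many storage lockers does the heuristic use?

6

Sorted descending: 135, 120, 85, 85, 70, 65, 55, 50, 35.
  135 → locker 1 (new)  [load 135/140]
  120 → locker 2 (new)  [load 120/140]
  85 → locker 3 (new)  [load 85/140]
  85 → locker 4 (new)  [load 85/140]
  70 → locker 5 (new)  [load 70/140]
  65 → locker 5  [load 135/140]
  55 → locker 3  [load 140/140]
  50 → locker 4  [load 135/140]
  35 → locker 6 (new)  [load 35/140]
6 storage lockers opened.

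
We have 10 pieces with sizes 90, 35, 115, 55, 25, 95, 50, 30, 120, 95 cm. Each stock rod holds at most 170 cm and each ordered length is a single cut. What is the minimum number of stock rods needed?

Total = 120 + 115 + 95 + 95 + 90 + 55 + 50 + 35 + 30 + 25 = 710 cm.
Lower bound: ⌈710/170⌉ = 5 stock rods.
A packing using 5 stock rods:
  stock rod 1: 120 + 50 = 170
  stock rod 2: 115 + 55 = 170
  stock rod 3: 95 + 35 + 30 = 160
  stock rod 4: 95 + 25 = 120
  stock rod 5: 90 = 90
This matches the lower bound, so 5 is optimal.

5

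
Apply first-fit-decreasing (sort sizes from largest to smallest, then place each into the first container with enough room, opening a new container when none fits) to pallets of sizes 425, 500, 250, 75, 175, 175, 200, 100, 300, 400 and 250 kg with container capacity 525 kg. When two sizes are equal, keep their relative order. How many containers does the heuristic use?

Sorted descending: 500, 425, 400, 300, 250, 250, 200, 175, 175, 100, 75.
  500 → container 1 (new)  [load 500/525]
  425 → container 2 (new)  [load 425/525]
  400 → container 3 (new)  [load 400/525]
  300 → container 4 (new)  [load 300/525]
  250 → container 5 (new)  [load 250/525]
  250 → container 5  [load 500/525]
  200 → container 4  [load 500/525]
  175 → container 6 (new)  [load 175/525]
  175 → container 6  [load 350/525]
  100 → container 2  [load 525/525]
  75 → container 3  [load 475/525]
6 containers opened.

6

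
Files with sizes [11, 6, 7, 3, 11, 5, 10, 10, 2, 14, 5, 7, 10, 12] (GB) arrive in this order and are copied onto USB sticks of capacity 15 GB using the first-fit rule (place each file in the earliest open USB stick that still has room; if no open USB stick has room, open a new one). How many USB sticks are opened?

9

  11 → USB stick 1 (new)  [load 11/15]
  6 → USB stick 2 (new)  [load 6/15]
  7 → USB stick 2  [load 13/15]
  3 → USB stick 1  [load 14/15]
  11 → USB stick 3 (new)  [load 11/15]
  5 → USB stick 4 (new)  [load 5/15]
  10 → USB stick 4  [load 15/15]
  10 → USB stick 5 (new)  [load 10/15]
  2 → USB stick 2  [load 15/15]
  14 → USB stick 6 (new)  [load 14/15]
  5 → USB stick 5  [load 15/15]
  7 → USB stick 7 (new)  [load 7/15]
  10 → USB stick 8 (new)  [load 10/15]
  12 → USB stick 9 (new)  [load 12/15]
9 USB sticks opened.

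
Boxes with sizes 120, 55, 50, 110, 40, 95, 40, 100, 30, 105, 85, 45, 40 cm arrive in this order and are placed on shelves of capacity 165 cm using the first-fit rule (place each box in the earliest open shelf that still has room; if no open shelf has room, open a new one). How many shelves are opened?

7

  120 → shelf 1 (new)  [load 120/165]
  55 → shelf 2 (new)  [load 55/165]
  50 → shelf 2  [load 105/165]
  110 → shelf 3 (new)  [load 110/165]
  40 → shelf 1  [load 160/165]
  95 → shelf 4 (new)  [load 95/165]
  40 → shelf 2  [load 145/165]
  100 → shelf 5 (new)  [load 100/165]
  30 → shelf 3  [load 140/165]
  105 → shelf 6 (new)  [load 105/165]
  85 → shelf 7 (new)  [load 85/165]
  45 → shelf 4  [load 140/165]
  40 → shelf 5  [load 140/165]
7 shelves opened.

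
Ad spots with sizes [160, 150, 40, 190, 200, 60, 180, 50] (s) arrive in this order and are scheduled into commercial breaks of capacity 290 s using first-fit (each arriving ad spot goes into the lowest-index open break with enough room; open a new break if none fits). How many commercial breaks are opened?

5

  160 → break 1 (new)  [load 160/290]
  150 → break 2 (new)  [load 150/290]
  40 → break 1  [load 200/290]
  190 → break 3 (new)  [load 190/290]
  200 → break 4 (new)  [load 200/290]
  60 → break 1  [load 260/290]
  180 → break 5 (new)  [load 180/290]
  50 → break 2  [load 200/290]
5 commercial breaks opened.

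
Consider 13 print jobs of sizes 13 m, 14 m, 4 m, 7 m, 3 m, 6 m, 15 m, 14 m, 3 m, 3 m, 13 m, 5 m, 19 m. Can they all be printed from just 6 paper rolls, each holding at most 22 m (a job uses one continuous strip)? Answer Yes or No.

Yes

A valid assignment using 6 paper rolls:
  roll 1: 19 + 3 = 22
  roll 2: 15 + 7 = 22
  roll 3: 14 + 6 = 20
  roll 4: 14 + 5 + 3 = 22
  roll 5: 13 + 4 + 3 = 20
  roll 6: 13 = 13
Every load is within 22 m, so 6 paper rolls suffice.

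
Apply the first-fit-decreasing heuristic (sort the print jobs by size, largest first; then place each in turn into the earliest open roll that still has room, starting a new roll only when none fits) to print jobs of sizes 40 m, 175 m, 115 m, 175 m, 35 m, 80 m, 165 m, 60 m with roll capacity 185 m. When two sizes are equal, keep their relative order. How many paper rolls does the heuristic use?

5

Sorted descending: 175, 175, 165, 115, 80, 60, 40, 35.
  175 → roll 1 (new)  [load 175/185]
  175 → roll 2 (new)  [load 175/185]
  165 → roll 3 (new)  [load 165/185]
  115 → roll 4 (new)  [load 115/185]
  80 → roll 5 (new)  [load 80/185]
  60 → roll 4  [load 175/185]
  40 → roll 5  [load 120/185]
  35 → roll 5  [load 155/185]
5 paper rolls opened.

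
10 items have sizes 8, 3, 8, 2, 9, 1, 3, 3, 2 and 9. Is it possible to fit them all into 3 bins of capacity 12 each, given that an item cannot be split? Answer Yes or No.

Total = 48; ⌈48/12⌉ = 4.
At least 4 bins are required, but only 3 are allowed.

No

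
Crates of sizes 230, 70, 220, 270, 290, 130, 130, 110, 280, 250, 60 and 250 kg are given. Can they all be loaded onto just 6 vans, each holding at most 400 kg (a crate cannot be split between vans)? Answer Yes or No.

No

Total = 2290 kg; ⌈2290/400⌉ = 6.
7 crates each exceed half the capacity and cannot share a van, forcing at least 7 vans.
At least 7 vans are required, but only 6 are allowed.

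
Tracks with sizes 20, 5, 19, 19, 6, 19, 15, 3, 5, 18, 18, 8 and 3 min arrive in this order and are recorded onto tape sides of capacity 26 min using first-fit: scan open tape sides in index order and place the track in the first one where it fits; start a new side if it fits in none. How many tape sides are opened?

7

  20 → side 1 (new)  [load 20/26]
  5 → side 1  [load 25/26]
  19 → side 2 (new)  [load 19/26]
  19 → side 3 (new)  [load 19/26]
  6 → side 2  [load 25/26]
  19 → side 4 (new)  [load 19/26]
  15 → side 5 (new)  [load 15/26]
  3 → side 3  [load 22/26]
  5 → side 4  [load 24/26]
  18 → side 6 (new)  [load 18/26]
  18 → side 7 (new)  [load 18/26]
  8 → side 5  [load 23/26]
  3 → side 3  [load 25/26]
7 tape sides opened.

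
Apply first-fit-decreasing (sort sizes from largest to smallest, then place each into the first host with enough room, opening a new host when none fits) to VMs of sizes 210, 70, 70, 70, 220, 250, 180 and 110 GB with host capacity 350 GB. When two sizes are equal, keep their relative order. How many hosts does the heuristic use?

4

Sorted descending: 250, 220, 210, 180, 110, 70, 70, 70.
  250 → host 1 (new)  [load 250/350]
  220 → host 2 (new)  [load 220/350]
  210 → host 3 (new)  [load 210/350]
  180 → host 4 (new)  [load 180/350]
  110 → host 2  [load 330/350]
  70 → host 1  [load 320/350]
  70 → host 3  [load 280/350]
  70 → host 3  [load 350/350]
4 hosts opened.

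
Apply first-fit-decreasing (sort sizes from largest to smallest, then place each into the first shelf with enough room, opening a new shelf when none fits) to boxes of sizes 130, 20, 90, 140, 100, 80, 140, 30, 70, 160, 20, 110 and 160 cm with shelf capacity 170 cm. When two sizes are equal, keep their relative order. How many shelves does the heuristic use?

Sorted descending: 160, 160, 140, 140, 130, 110, 100, 90, 80, 70, 30, 20, 20.
  160 → shelf 1 (new)  [load 160/170]
  160 → shelf 2 (new)  [load 160/170]
  140 → shelf 3 (new)  [load 140/170]
  140 → shelf 4 (new)  [load 140/170]
  130 → shelf 5 (new)  [load 130/170]
  110 → shelf 6 (new)  [load 110/170]
  100 → shelf 7 (new)  [load 100/170]
  90 → shelf 8 (new)  [load 90/170]
  80 → shelf 8  [load 170/170]
  70 → shelf 7  [load 170/170]
  30 → shelf 3  [load 170/170]
  20 → shelf 4  [load 160/170]
  20 → shelf 5  [load 150/170]
8 shelves opened.

8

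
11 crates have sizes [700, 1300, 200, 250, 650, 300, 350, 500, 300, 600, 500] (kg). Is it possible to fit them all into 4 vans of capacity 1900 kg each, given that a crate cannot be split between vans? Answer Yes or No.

A valid assignment using 3 vans:
  van 1: 1300 + 600 = 1900
  van 2: 700 + 650 + 500 = 1850
  van 3: 500 + 350 + 300 + 300 + 250 + 200 = 1900
That uses only 3 ≤ 4, so 4 vans are enough.

Yes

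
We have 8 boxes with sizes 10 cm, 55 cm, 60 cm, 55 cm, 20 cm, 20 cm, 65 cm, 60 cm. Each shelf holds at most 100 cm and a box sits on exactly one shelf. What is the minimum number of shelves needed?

5

Total = 65 + 60 + 60 + 55 + 55 + 20 + 20 + 10 = 345 cm.
Lower bound: ⌈345/100⌉ = 4 shelves.
Also, 5 boxes each exceed 50 cm, and no two of those can share a shelf, so at least 5 shelves are needed.
A packing using 5 shelves:
  shelf 1: 65 + 20 + 10 = 95
  shelf 2: 60 + 20 = 80
  shelf 3: 60 = 60
  shelf 4: 55 = 55
  shelf 5: 55 = 55
This matches the lower bound, so 5 is optimal.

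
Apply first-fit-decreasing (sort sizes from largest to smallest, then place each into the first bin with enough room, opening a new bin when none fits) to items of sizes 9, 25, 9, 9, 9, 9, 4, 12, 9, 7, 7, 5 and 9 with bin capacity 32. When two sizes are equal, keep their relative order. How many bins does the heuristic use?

4

Sorted descending: 25, 12, 9, 9, 9, 9, 9, 9, 9, 7, 7, 5, 4.
  25 → bin 1 (new)  [load 25/32]
  12 → bin 2 (new)  [load 12/32]
  9 → bin 2  [load 21/32]
  9 → bin 2  [load 30/32]
  9 → bin 3 (new)  [load 9/32]
  9 → bin 3  [load 18/32]
  9 → bin 3  [load 27/32]
  9 → bin 4 (new)  [load 9/32]
  9 → bin 4  [load 18/32]
  7 → bin 1  [load 32/32]
  7 → bin 4  [load 25/32]
  5 → bin 3  [load 32/32]
  4 → bin 4  [load 29/32]
4 bins opened.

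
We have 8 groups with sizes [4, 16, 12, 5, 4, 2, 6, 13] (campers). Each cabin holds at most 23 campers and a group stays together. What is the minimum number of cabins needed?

3

Total = 16 + 13 + 12 + 6 + 5 + 4 + 4 + 2 = 62 campers.
Lower bound: ⌈62/23⌉ = 3 cabins.
A packing using 3 cabins:
  cabin 1: 16 + 6 = 22
  cabin 2: 13 + 5 + 4 = 22
  cabin 3: 12 + 4 + 2 = 18
This matches the lower bound, so 3 is optimal.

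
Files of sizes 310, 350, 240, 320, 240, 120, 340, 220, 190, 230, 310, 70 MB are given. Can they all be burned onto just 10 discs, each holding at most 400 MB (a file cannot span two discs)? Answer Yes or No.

A valid assignment using 10 discs:
  disc 1: 350 = 350
  disc 2: 340 = 340
  disc 3: 320 + 70 = 390
  disc 4: 310 = 310
  disc 5: 310 = 310
  disc 6: 240 + 120 = 360
  disc 7: 240 = 240
  disc 8: 230 = 230
  disc 9: 220 = 220
  disc 10: 190 = 190
Every load is within 400 MB, so 10 discs suffice.

Yes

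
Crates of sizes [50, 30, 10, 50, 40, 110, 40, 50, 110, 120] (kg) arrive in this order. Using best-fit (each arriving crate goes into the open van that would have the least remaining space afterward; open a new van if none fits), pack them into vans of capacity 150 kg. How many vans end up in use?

5

  50 → van 1 (new)  [load 50/150]
  30 → van 1  [load 80/150]
  10 → van 1  [load 90/150]
  50 → van 1  [load 140/150]
  40 → van 2 (new)  [load 40/150]
  110 → van 2  [load 150/150]
  40 → van 3 (new)  [load 40/150]
  50 → van 3  [load 90/150]
  110 → van 4 (new)  [load 110/150]
  120 → van 5 (new)  [load 120/150]
5 vans opened.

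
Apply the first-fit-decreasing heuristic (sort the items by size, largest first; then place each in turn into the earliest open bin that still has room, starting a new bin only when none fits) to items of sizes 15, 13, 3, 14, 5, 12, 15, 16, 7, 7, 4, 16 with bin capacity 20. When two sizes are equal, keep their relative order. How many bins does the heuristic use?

7

Sorted descending: 16, 16, 15, 15, 14, 13, 12, 7, 7, 5, 4, 3.
  16 → bin 1 (new)  [load 16/20]
  16 → bin 2 (new)  [load 16/20]
  15 → bin 3 (new)  [load 15/20]
  15 → bin 4 (new)  [load 15/20]
  14 → bin 5 (new)  [load 14/20]
  13 → bin 6 (new)  [load 13/20]
  12 → bin 7 (new)  [load 12/20]
  7 → bin 6  [load 20/20]
  7 → bin 7  [load 19/20]
  5 → bin 3  [load 20/20]
  4 → bin 1  [load 20/20]
  3 → bin 2  [load 19/20]
7 bins opened.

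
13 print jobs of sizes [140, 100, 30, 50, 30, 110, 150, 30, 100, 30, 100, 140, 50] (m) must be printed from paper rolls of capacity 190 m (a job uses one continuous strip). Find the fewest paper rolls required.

Total = 150 + 140 + 140 + 110 + 100 + 100 + 100 + 50 + 50 + 30 + 30 + 30 + 30 = 1060 m.
Lower bound: ⌈1060/190⌉ = 6 paper rolls.
Also, 7 print jobs each exceed 95 m, and no two of those can share a roll, so at least 7 paper rolls are needed.
A packing using 7 paper rolls:
  roll 1: 150 + 30 = 180
  roll 2: 140 + 50 = 190
  roll 3: 140 + 50 = 190
  roll 4: 110 + 30 + 30 = 170
  roll 5: 100 + 30 = 130
  roll 6: 100 = 100
  roll 7: 100 = 100
This matches the lower bound, so 7 is optimal.

7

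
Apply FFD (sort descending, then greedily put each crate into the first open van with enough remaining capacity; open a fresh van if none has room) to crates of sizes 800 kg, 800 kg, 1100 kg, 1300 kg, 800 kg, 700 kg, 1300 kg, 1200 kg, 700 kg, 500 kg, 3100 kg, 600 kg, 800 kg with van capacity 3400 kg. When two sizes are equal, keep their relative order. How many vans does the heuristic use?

Sorted descending: 3100, 1300, 1300, 1200, 1100, 800, 800, 800, 800, 700, 700, 600, 500.
  3100 → van 1 (new)  [load 3100/3400]
  1300 → van 2 (new)  [load 1300/3400]
  1300 → van 2  [load 2600/3400]
  1200 → van 3 (new)  [load 1200/3400]
  1100 → van 3  [load 2300/3400]
  800 → van 2  [load 3400/3400]
  800 → van 3  [load 3100/3400]
  800 → van 4 (new)  [load 800/3400]
  800 → van 4  [load 1600/3400]
  700 → van 4  [load 2300/3400]
  700 → van 4  [load 3000/3400]
  600 → van 5 (new)  [load 600/3400]
  500 → van 5  [load 1100/3400]
5 vans opened.

5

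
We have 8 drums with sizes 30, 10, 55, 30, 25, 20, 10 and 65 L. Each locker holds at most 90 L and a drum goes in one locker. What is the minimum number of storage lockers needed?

3

Total = 65 + 55 + 30 + 30 + 25 + 20 + 10 + 10 = 245 L.
Lower bound: ⌈245/90⌉ = 3 storage lockers.
A packing using 3 storage lockers:
  locker 1: 65 + 25 = 90
  locker 2: 55 + 30 = 85
  locker 3: 30 + 20 + 10 + 10 = 70
This matches the lower bound, so 3 is optimal.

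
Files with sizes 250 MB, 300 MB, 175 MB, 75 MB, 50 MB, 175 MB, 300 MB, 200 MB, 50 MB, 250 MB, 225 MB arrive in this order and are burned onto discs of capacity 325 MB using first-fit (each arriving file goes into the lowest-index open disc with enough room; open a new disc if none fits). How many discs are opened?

8

  250 → disc 1 (new)  [load 250/325]
  300 → disc 2 (new)  [load 300/325]
  175 → disc 3 (new)  [load 175/325]
  75 → disc 1  [load 325/325]
  50 → disc 3  [load 225/325]
  175 → disc 4 (new)  [load 175/325]
  300 → disc 5 (new)  [load 300/325]
  200 → disc 6 (new)  [load 200/325]
  50 → disc 3  [load 275/325]
  250 → disc 7 (new)  [load 250/325]
  225 → disc 8 (new)  [load 225/325]
8 discs opened.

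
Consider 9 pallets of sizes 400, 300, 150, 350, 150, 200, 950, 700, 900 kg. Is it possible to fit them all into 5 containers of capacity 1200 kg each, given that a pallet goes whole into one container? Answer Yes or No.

Yes

A valid assignment using 4 containers:
  container 1: 950 + 200 = 1150
  container 2: 900 + 300 = 1200
  container 3: 700 + 400 = 1100
  container 4: 350 + 150 + 150 = 650
That uses only 4 ≤ 5, so 5 containers are enough.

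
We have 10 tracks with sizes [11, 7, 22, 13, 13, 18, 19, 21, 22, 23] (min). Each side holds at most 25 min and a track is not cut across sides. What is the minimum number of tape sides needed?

Total = 23 + 22 + 22 + 21 + 19 + 18 + 13 + 13 + 11 + 7 = 169 min.
Lower bound: ⌈169/25⌉ = 7 tape sides.
Also, 8 tracks each exceed 25/2 min, and no two of those can share a side, so at least 8 tape sides are needed.
A packing using 8 tape sides:
  side 1: 23 = 23
  side 2: 22 = 22
  side 3: 22 = 22
  side 4: 21 = 21
  side 5: 19 = 19
  side 6: 18 + 7 = 25
  side 7: 13 + 11 = 24
  side 8: 13 = 13
This matches the lower bound, so 8 is optimal.

8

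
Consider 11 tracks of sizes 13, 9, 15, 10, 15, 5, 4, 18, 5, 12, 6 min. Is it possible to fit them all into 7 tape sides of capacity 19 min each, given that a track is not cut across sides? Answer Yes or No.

Yes

A valid assignment using 7 tape sides:
  side 1: 18 = 18
  side 2: 15 + 4 = 19
  side 3: 15 = 15
  side 4: 13 + 6 = 19
  side 5: 12 + 5 = 17
  side 6: 10 + 9 = 19
  side 7: 5 = 5
Every load is within 19 min, so 7 tape sides suffice.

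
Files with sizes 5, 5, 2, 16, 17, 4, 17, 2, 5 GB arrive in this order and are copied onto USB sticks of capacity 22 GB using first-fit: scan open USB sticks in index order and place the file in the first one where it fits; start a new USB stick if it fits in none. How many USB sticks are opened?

  5 → USB stick 1 (new)  [load 5/22]
  5 → USB stick 1  [load 10/22]
  2 → USB stick 1  [load 12/22]
  16 → USB stick 2 (new)  [load 16/22]
  17 → USB stick 3 (new)  [load 17/22]
  4 → USB stick 1  [load 16/22]
  17 → USB stick 4 (new)  [load 17/22]
  2 → USB stick 1  [load 18/22]
  5 → USB stick 2  [load 21/22]
4 USB sticks opened.

4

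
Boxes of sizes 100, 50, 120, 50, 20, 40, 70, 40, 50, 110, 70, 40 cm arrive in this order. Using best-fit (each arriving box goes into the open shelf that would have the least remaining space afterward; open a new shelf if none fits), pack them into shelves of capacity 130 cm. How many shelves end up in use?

7

  100 → shelf 1 (new)  [load 100/130]
  50 → shelf 2 (new)  [load 50/130]
  120 → shelf 3 (new)  [load 120/130]
  50 → shelf 2  [load 100/130]
  20 → shelf 1  [load 120/130]
  40 → shelf 4 (new)  [load 40/130]
  70 → shelf 4  [load 110/130]
  40 → shelf 5 (new)  [load 40/130]
  50 → shelf 5  [load 90/130]
  110 → shelf 6 (new)  [load 110/130]
  70 → shelf 7 (new)  [load 70/130]
  40 → shelf 5  [load 130/130]
7 shelves opened.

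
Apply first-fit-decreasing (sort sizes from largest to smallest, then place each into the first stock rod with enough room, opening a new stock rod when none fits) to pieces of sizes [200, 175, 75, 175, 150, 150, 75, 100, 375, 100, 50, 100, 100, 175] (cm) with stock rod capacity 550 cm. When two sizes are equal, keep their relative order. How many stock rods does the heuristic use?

4

Sorted descending: 375, 200, 175, 175, 175, 150, 150, 100, 100, 100, 100, 75, 75, 50.
  375 → stock rod 1 (new)  [load 375/550]
  200 → stock rod 2 (new)  [load 200/550]
  175 → stock rod 1  [load 550/550]
  175 → stock rod 2  [load 375/550]
  175 → stock rod 2  [load 550/550]
  150 → stock rod 3 (new)  [load 150/550]
  150 → stock rod 3  [load 300/550]
  100 → stock rod 3  [load 400/550]
  100 → stock rod 3  [load 500/550]
  100 → stock rod 4 (new)  [load 100/550]
  100 → stock rod 4  [load 200/550]
  75 → stock rod 4  [load 275/550]
  75 → stock rod 4  [load 350/550]
  50 → stock rod 3  [load 550/550]
4 stock rods opened.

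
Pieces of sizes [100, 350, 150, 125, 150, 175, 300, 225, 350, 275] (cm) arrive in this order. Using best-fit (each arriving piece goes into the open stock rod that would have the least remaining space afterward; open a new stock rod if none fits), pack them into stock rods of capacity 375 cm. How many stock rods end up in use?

7

  100 → stock rod 1 (new)  [load 100/375]
  350 → stock rod 2 (new)  [load 350/375]
  150 → stock rod 1  [load 250/375]
  125 → stock rod 1  [load 375/375]
  150 → stock rod 3 (new)  [load 150/375]
  175 → stock rod 3  [load 325/375]
  300 → stock rod 4 (new)  [load 300/375]
  225 → stock rod 5 (new)  [load 225/375]
  350 → stock rod 6 (new)  [load 350/375]
  275 → stock rod 7 (new)  [load 275/375]
7 stock rods opened.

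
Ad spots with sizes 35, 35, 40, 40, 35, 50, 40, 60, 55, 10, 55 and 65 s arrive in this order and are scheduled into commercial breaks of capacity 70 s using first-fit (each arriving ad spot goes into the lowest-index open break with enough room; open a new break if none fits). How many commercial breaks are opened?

10

  35 → break 1 (new)  [load 35/70]
  35 → break 1  [load 70/70]
  40 → break 2 (new)  [load 40/70]
  40 → break 3 (new)  [load 40/70]
  35 → break 4 (new)  [load 35/70]
  50 → break 5 (new)  [load 50/70]
  40 → break 6 (new)  [load 40/70]
  60 → break 7 (new)  [load 60/70]
  55 → break 8 (new)  [load 55/70]
  10 → break 2  [load 50/70]
  55 → break 9 (new)  [load 55/70]
  65 → break 10 (new)  [load 65/70]
10 commercial breaks opened.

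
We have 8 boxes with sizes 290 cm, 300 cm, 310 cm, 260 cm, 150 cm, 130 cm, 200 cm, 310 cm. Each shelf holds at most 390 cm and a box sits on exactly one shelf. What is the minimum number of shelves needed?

6

Total = 310 + 310 + 300 + 290 + 260 + 200 + 150 + 130 = 1950 cm.
Lower bound: ⌈1950/390⌉ = 5 shelves.
Also, 6 boxes each exceed 195 cm, and no two of those can share a shelf, so at least 6 shelves are needed.
A packing using 6 shelves:
  shelf 1: 310 = 310
  shelf 2: 310 = 310
  shelf 3: 300 = 300
  shelf 4: 290 = 290
  shelf 5: 260 + 130 = 390
  shelf 6: 200 + 150 = 350
This matches the lower bound, so 6 is optimal.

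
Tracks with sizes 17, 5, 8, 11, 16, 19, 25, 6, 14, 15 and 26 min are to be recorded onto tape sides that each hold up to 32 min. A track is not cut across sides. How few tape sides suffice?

Total = 26 + 25 + 19 + 17 + 16 + 15 + 14 + 11 + 8 + 6 + 5 = 162 min.
Lower bound: ⌈162/32⌉ = 6 tape sides.
A packing using 6 tape sides:
  side 1: 26 + 6 = 32
  side 2: 25 + 5 = 30
  side 3: 19 + 11 = 30
  side 4: 17 + 15 = 32
  side 5: 16 + 14 = 30
  side 6: 8 = 8
This matches the lower bound, so 6 is optimal.

6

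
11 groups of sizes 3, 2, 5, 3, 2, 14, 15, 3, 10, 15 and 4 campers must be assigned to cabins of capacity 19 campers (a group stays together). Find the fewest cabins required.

Total = 15 + 15 + 14 + 10 + 5 + 4 + 3 + 3 + 3 + 2 + 2 = 76 campers.
Lower bound: ⌈76/19⌉ = 4 cabins.
A packing using 4 cabins:
  cabin 1: 15 + 4 = 19
  cabin 2: 15 + 2 + 2 = 19
  cabin 3: 14 + 5 = 19
  cabin 4: 10 + 3 + 3 + 3 = 19
This matches the lower bound, so 4 is optimal.

4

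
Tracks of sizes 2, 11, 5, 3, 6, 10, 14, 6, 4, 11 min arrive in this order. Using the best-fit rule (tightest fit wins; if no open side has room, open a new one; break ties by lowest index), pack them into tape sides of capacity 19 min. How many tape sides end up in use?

4

  2 → side 1 (new)  [load 2/19]
  11 → side 1  [load 13/19]
  5 → side 1  [load 18/19]
  3 → side 2 (new)  [load 3/19]
  6 → side 2  [load 9/19]
  10 → side 2  [load 19/19]
  14 → side 3 (new)  [load 14/19]
  6 → side 4 (new)  [load 6/19]
  4 → side 3  [load 18/19]
  11 → side 4  [load 17/19]
4 tape sides opened.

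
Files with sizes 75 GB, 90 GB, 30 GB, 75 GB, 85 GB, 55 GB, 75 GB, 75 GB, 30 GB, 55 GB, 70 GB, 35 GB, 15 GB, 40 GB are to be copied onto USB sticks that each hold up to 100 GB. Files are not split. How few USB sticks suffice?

10

Total = 90 + 85 + 75 + 75 + 75 + 75 + 70 + 55 + 55 + 40 + 35 + 30 + 30 + 15 = 805 GB.
Lower bound: ⌈805/100⌉ = 9 USB sticks.
A packing using 10 USB sticks:
  USB stick 1: 90 = 90
  USB stick 2: 85 + 15 = 100
  USB stick 3: 75 = 75
  USB stick 4: 75 = 75
  USB stick 5: 75 = 75
  USB stick 6: 75 = 75
  USB stick 7: 70 + 30 = 100
  USB stick 8: 55 + 40 = 95
  USB stick 9: 55 + 35 = 90
  USB stick 10: 30 = 30
No arrangement into 9 USB sticks stays within capacity, so 10 is optimal.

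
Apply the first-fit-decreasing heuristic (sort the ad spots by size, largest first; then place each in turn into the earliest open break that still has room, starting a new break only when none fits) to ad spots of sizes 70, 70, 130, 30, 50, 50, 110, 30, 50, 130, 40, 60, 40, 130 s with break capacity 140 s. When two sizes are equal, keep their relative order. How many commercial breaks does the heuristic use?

Sorted descending: 130, 130, 130, 110, 70, 70, 60, 50, 50, 50, 40, 40, 30, 30.
  130 → break 1 (new)  [load 130/140]
  130 → break 2 (new)  [load 130/140]
  130 → break 3 (new)  [load 130/140]
  110 → break 4 (new)  [load 110/140]
  70 → break 5 (new)  [load 70/140]
  70 → break 5  [load 140/140]
  60 → break 6 (new)  [load 60/140]
  50 → break 6  [load 110/140]
  50 → break 7 (new)  [load 50/140]
  50 → break 7  [load 100/140]
  40 → break 7  [load 140/140]
  40 → break 8 (new)  [load 40/140]
  30 → break 4  [load 140/140]
  30 → break 6  [load 140/140]
8 commercial breaks opened.

8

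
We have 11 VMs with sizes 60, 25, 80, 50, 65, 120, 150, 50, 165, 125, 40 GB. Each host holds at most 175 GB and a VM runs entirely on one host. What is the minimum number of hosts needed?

6

Total = 165 + 150 + 125 + 120 + 80 + 65 + 60 + 50 + 50 + 40 + 25 = 930 GB.
Lower bound: ⌈930/175⌉ = 6 hosts.
A packing using 6 hosts:
  host 1: 165 = 165
  host 2: 150 + 25 = 175
  host 3: 125 + 50 = 175
  host 4: 120 + 50 = 170
  host 5: 80 + 65 = 145
  host 6: 60 + 40 = 100
This matches the lower bound, so 6 is optimal.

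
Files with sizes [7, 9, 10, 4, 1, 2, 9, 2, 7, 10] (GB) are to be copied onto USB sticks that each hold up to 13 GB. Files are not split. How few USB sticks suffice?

6

Total = 10 + 10 + 9 + 9 + 7 + 7 + 4 + 2 + 2 + 1 = 61 GB.
Lower bound: ⌈61/13⌉ = 5 USB sticks.
Also, 6 files each exceed 13/2 GB, and no two of those can share a USB stick, so at least 6 USB sticks are needed.
A packing using 6 USB sticks:
  USB stick 1: 10 + 2 + 1 = 13
  USB stick 2: 10 + 2 = 12
  USB stick 3: 9 + 4 = 13
  USB stick 4: 9 = 9
  USB stick 5: 7 = 7
  USB stick 6: 7 = 7
This matches the lower bound, so 6 is optimal.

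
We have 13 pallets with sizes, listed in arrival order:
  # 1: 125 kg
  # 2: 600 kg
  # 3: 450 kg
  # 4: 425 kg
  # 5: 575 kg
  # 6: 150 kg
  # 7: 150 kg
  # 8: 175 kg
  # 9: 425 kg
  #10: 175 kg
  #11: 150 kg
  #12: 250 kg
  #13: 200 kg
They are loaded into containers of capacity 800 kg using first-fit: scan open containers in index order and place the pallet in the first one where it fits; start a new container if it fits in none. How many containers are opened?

  125 → container 1 (new)  [load 125/800]
  600 → container 1  [load 725/800]
  450 → container 2 (new)  [load 450/800]
  425 → container 3 (new)  [load 425/800]
  575 → container 4 (new)  [load 575/800]
  150 → container 2  [load 600/800]
  150 → container 2  [load 750/800]
  175 → container 3  [load 600/800]
  425 → container 5 (new)  [load 425/800]
  175 → container 3  [load 775/800]
  150 → container 4  [load 725/800]
  250 → container 5  [load 675/800]
  200 → container 6 (new)  [load 200/800]
6 containers opened.

6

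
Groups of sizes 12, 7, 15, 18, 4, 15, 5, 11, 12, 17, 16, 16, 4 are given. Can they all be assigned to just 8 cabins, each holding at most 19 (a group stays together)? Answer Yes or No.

No

Total = 152; ⌈152/19⌉ = 8.
9 groups each exceed half the capacity and cannot share a cabin, forcing at least 9 cabins.
At least 9 cabins are required, but only 8 are allowed.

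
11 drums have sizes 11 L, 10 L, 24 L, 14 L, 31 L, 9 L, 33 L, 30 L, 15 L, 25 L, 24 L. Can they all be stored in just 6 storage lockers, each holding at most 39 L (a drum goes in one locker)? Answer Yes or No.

No

Total = 226 L; ⌈226/39⌉ = 6.
The bound of 6 does not rule out 6, but exhaustive search shows no assignment into 6 storage lockers of capacity 39 L exists — the minimum is 7.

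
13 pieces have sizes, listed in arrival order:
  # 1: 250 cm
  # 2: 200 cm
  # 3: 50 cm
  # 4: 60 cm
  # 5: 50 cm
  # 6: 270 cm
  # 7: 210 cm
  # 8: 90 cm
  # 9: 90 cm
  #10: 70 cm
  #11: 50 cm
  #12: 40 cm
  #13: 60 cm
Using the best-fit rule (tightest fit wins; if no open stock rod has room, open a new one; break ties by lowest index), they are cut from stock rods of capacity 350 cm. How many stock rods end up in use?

5

  250 → stock rod 1 (new)  [load 250/350]
  200 → stock rod 2 (new)  [load 200/350]
  50 → stock rod 1  [load 300/350]
  60 → stock rod 2  [load 260/350]
  50 → stock rod 1  [load 350/350]
  270 → stock rod 3 (new)  [load 270/350]
  210 → stock rod 4 (new)  [load 210/350]
  90 → stock rod 2  [load 350/350]
  90 → stock rod 4  [load 300/350]
  70 → stock rod 3  [load 340/350]
  50 → stock rod 4  [load 350/350]
  40 → stock rod 5 (new)  [load 40/350]
  60 → stock rod 5  [load 100/350]
5 stock rods opened.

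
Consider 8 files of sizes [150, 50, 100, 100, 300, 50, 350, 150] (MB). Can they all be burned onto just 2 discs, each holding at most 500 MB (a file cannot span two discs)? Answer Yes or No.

No

Total = 1250 MB; ⌈1250/500⌉ = 3.
At least 3 discs are required, but only 2 are allowed.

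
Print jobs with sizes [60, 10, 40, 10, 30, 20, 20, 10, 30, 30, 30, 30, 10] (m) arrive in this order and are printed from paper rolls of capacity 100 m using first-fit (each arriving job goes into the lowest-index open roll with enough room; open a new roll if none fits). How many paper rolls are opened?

4

  60 → roll 1 (new)  [load 60/100]
  10 → roll 1  [load 70/100]
  40 → roll 2 (new)  [load 40/100]
  10 → roll 1  [load 80/100]
  30 → roll 2  [load 70/100]
  20 → roll 1  [load 100/100]
  20 → roll 2  [load 90/100]
  10 → roll 2  [load 100/100]
  30 → roll 3 (new)  [load 30/100]
  30 → roll 3  [load 60/100]
  30 → roll 3  [load 90/100]
  30 → roll 4 (new)  [load 30/100]
  10 → roll 3  [load 100/100]
4 paper rolls opened.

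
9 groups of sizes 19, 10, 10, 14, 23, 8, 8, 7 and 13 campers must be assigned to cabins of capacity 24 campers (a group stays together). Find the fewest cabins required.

5

Total = 23 + 19 + 14 + 13 + 10 + 10 + 8 + 8 + 7 = 112 campers.
Lower bound: ⌈112/24⌉ = 5 cabins.
A packing using 5 cabins:
  cabin 1: 23 = 23
  cabin 2: 19 = 19
  cabin 3: 14 + 10 = 24
  cabin 4: 13 + 10 = 23
  cabin 5: 8 + 8 + 7 = 23
This matches the lower bound, so 5 is optimal.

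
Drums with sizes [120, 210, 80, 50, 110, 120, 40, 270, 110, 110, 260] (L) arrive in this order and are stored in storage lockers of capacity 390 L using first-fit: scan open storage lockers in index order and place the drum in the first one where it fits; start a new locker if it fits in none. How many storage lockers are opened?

4

  120 → locker 1 (new)  [load 120/390]
  210 → locker 1  [load 330/390]
  80 → locker 2 (new)  [load 80/390]
  50 → locker 1  [load 380/390]
  110 → locker 2  [load 190/390]
  120 → locker 2  [load 310/390]
  40 → locker 2  [load 350/390]
  270 → locker 3 (new)  [load 270/390]
  110 → locker 3  [load 380/390]
  110 → locker 4 (new)  [load 110/390]
  260 → locker 4  [load 370/390]
4 storage lockers opened.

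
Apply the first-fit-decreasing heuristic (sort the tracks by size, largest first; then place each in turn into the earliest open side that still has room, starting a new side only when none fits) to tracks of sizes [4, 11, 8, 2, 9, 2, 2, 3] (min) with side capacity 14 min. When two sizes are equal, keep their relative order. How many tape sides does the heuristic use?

3

Sorted descending: 11, 9, 8, 4, 3, 2, 2, 2.
  11 → side 1 (new)  [load 11/14]
  9 → side 2 (new)  [load 9/14]
  8 → side 3 (new)  [load 8/14]
  4 → side 2  [load 13/14]
  3 → side 1  [load 14/14]
  2 → side 3  [load 10/14]
  2 → side 3  [load 12/14]
  2 → side 3  [load 14/14]
3 tape sides opened.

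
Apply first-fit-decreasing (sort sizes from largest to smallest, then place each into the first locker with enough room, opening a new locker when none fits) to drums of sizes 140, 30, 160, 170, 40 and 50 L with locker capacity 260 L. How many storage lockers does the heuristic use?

3

Sorted descending: 170, 160, 140, 50, 40, 30.
  170 → locker 1 (new)  [load 170/260]
  160 → locker 2 (new)  [load 160/260]
  140 → locker 3 (new)  [load 140/260]
  50 → locker 1  [load 220/260]
  40 → locker 1  [load 260/260]
  30 → locker 2  [load 190/260]
3 storage lockers opened.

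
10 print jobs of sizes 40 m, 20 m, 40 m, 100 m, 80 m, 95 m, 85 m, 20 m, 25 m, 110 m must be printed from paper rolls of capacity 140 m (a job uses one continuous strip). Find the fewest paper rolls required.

Total = 110 + 100 + 95 + 85 + 80 + 40 + 40 + 25 + 20 + 20 = 615 m.
Lower bound: ⌈615/140⌉ = 5 paper rolls.
A packing using 5 paper rolls:
  roll 1: 110 + 25 = 135
  roll 2: 100 + 40 = 140
  roll 3: 95 + 40 = 135
  roll 4: 85 + 20 + 20 = 125
  roll 5: 80 = 80
This matches the lower bound, so 5 is optimal.

5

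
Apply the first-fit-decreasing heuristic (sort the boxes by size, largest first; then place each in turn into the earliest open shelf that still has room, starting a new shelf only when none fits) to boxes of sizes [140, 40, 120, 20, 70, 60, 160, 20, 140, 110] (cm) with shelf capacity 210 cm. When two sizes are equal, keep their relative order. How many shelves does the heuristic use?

5

Sorted descending: 160, 140, 140, 120, 110, 70, 60, 40, 20, 20.
  160 → shelf 1 (new)  [load 160/210]
  140 → shelf 2 (new)  [load 140/210]
  140 → shelf 3 (new)  [load 140/210]
  120 → shelf 4 (new)  [load 120/210]
  110 → shelf 5 (new)  [load 110/210]
  70 → shelf 2  [load 210/210]
  60 → shelf 3  [load 200/210]
  40 → shelf 1  [load 200/210]
  20 → shelf 4  [load 140/210]
  20 → shelf 4  [load 160/210]
5 shelves opened.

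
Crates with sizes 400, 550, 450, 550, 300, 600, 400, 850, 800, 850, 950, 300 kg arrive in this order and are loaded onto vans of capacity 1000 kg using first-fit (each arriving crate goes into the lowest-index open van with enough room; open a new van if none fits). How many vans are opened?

8

  400 → van 1 (new)  [load 400/1000]
  550 → van 1  [load 950/1000]
  450 → van 2 (new)  [load 450/1000]
  550 → van 2  [load 1000/1000]
  300 → van 3 (new)  [load 300/1000]
  600 → van 3  [load 900/1000]
  400 → van 4 (new)  [load 400/1000]
  850 → van 5 (new)  [load 850/1000]
  800 → van 6 (new)  [load 800/1000]
  850 → van 7 (new)  [load 850/1000]
  950 → van 8 (new)  [load 950/1000]
  300 → van 4  [load 700/1000]
8 vans opened.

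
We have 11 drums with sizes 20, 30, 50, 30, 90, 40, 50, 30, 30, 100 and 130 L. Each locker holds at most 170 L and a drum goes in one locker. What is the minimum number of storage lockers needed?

4

Total = 130 + 100 + 90 + 50 + 50 + 40 + 30 + 30 + 30 + 30 + 20 = 600 L.
Lower bound: ⌈600/170⌉ = 4 storage lockers.
A packing using 4 storage lockers:
  locker 1: 130 + 40 = 170
  locker 2: 100 + 50 + 20 = 170
  locker 3: 90 + 50 + 30 = 170
  locker 4: 30 + 30 + 30 = 90
This matches the lower bound, so 4 is optimal.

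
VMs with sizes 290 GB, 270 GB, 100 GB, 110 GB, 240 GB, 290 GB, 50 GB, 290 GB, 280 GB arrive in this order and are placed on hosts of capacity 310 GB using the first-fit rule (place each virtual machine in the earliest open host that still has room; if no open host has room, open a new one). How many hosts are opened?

7

  290 → host 1 (new)  [load 290/310]
  270 → host 2 (new)  [load 270/310]
  100 → host 3 (new)  [load 100/310]
  110 → host 3  [load 210/310]
  240 → host 4 (new)  [load 240/310]
  290 → host 5 (new)  [load 290/310]
  50 → host 3  [load 260/310]
  290 → host 6 (new)  [load 290/310]
  280 → host 7 (new)  [load 280/310]
7 hosts opened.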